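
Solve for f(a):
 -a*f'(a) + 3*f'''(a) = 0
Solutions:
 f(a) = C1 + Integral(C2*airyai(3^(2/3)*a/3) + C3*airybi(3^(2/3)*a/3), a)


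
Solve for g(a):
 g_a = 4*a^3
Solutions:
 g(a) = C1 + a^4


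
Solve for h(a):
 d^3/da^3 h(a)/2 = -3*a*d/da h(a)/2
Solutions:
 h(a) = C1 + Integral(C2*airyai(-3^(1/3)*a) + C3*airybi(-3^(1/3)*a), a)


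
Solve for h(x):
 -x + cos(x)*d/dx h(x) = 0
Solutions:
 h(x) = C1 + Integral(x/cos(x), x)


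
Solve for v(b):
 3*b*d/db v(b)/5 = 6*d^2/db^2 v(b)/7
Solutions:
 v(b) = C1 + C2*erfi(sqrt(35)*b/10)


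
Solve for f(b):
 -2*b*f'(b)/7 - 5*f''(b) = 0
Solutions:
 f(b) = C1 + C2*erf(sqrt(35)*b/35)


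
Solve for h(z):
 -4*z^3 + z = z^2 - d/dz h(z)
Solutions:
 h(z) = C1 + z^4 + z^3/3 - z^2/2


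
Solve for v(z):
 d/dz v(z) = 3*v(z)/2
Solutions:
 v(z) = C1*exp(3*z/2)


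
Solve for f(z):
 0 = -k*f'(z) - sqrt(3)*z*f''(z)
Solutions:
 f(z) = C1 + z^(-sqrt(3)*re(k)/3 + 1)*(C2*sin(sqrt(3)*log(z)*Abs(im(k))/3) + C3*cos(sqrt(3)*log(z)*im(k)/3))


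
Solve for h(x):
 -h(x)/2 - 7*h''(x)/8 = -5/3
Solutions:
 h(x) = C1*sin(2*sqrt(7)*x/7) + C2*cos(2*sqrt(7)*x/7) + 10/3


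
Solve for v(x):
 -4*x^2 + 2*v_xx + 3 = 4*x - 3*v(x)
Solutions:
 v(x) = C1*sin(sqrt(6)*x/2) + C2*cos(sqrt(6)*x/2) + 4*x^2/3 + 4*x/3 - 25/9


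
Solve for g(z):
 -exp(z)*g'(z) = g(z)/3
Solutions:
 g(z) = C1*exp(exp(-z)/3)


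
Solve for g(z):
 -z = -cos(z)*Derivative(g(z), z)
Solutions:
 g(z) = C1 + Integral(z/cos(z), z)


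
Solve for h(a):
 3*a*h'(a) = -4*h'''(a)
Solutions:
 h(a) = C1 + Integral(C2*airyai(-6^(1/3)*a/2) + C3*airybi(-6^(1/3)*a/2), a)


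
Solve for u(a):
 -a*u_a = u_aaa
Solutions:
 u(a) = C1 + Integral(C2*airyai(-a) + C3*airybi(-a), a)


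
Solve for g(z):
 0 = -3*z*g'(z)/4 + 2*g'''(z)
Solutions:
 g(z) = C1 + Integral(C2*airyai(3^(1/3)*z/2) + C3*airybi(3^(1/3)*z/2), z)


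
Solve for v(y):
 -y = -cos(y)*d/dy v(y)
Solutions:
 v(y) = C1 + Integral(y/cos(y), y)


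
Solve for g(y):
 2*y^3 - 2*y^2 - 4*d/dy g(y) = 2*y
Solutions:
 g(y) = C1 + y^4/8 - y^3/6 - y^2/4


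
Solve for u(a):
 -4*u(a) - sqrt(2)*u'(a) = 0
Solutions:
 u(a) = C1*exp(-2*sqrt(2)*a)


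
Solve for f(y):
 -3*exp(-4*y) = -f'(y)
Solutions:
 f(y) = C1 - 3*exp(-4*y)/4


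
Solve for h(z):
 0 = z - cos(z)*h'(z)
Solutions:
 h(z) = C1 + Integral(z/cos(z), z)


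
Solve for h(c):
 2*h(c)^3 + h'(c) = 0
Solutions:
 h(c) = -sqrt(2)*sqrt(-1/(C1 - 2*c))/2
 h(c) = sqrt(2)*sqrt(-1/(C1 - 2*c))/2


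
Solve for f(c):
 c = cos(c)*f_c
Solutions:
 f(c) = C1 + Integral(c/cos(c), c)


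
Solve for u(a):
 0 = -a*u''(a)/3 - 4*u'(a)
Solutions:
 u(a) = C1 + C2/a^11


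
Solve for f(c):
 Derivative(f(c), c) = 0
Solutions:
 f(c) = C1


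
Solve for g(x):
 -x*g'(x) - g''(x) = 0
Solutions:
 g(x) = C1 + C2*erf(sqrt(2)*x/2)


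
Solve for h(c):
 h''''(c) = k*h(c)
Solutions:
 h(c) = C1*exp(-c*k^(1/4)) + C2*exp(c*k^(1/4)) + C3*exp(-I*c*k^(1/4)) + C4*exp(I*c*k^(1/4))


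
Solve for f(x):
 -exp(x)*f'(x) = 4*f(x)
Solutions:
 f(x) = C1*exp(4*exp(-x))


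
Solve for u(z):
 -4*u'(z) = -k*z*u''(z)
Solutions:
 u(z) = C1 + z^(((re(k) + 4)*re(k) + im(k)^2)/(re(k)^2 + im(k)^2))*(C2*sin(4*log(z)*Abs(im(k))/(re(k)^2 + im(k)^2)) + C3*cos(4*log(z)*im(k)/(re(k)^2 + im(k)^2)))


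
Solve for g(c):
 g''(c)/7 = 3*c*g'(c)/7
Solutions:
 g(c) = C1 + C2*erfi(sqrt(6)*c/2)


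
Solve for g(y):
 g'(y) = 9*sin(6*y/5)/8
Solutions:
 g(y) = C1 - 15*cos(6*y/5)/16


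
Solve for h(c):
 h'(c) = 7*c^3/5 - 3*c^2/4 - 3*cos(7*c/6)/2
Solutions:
 h(c) = C1 + 7*c^4/20 - c^3/4 - 9*sin(7*c/6)/7


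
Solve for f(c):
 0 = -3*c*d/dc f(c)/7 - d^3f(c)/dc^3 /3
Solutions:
 f(c) = C1 + Integral(C2*airyai(-21^(2/3)*c/7) + C3*airybi(-21^(2/3)*c/7), c)


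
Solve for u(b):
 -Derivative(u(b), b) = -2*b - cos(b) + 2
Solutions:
 u(b) = C1 + b^2 - 2*b + sin(b)


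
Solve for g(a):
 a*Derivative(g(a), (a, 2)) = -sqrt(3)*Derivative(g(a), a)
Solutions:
 g(a) = C1 + C2*a^(1 - sqrt(3))


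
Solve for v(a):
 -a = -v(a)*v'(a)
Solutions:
 v(a) = -sqrt(C1 + a^2)
 v(a) = sqrt(C1 + a^2)


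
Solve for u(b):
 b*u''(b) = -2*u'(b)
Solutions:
 u(b) = C1 + C2/b


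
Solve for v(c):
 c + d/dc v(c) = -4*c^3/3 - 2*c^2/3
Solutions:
 v(c) = C1 - c^4/3 - 2*c^3/9 - c^2/2


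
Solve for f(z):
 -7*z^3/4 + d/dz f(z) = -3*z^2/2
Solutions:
 f(z) = C1 + 7*z^4/16 - z^3/2


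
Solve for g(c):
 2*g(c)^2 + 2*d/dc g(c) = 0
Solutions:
 g(c) = 1/(C1 + c)


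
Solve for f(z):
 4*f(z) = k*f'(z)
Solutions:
 f(z) = C1*exp(4*z/k)


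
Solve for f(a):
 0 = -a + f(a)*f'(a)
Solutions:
 f(a) = -sqrt(C1 + a^2)
 f(a) = sqrt(C1 + a^2)


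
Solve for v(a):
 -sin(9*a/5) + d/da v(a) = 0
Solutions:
 v(a) = C1 - 5*cos(9*a/5)/9


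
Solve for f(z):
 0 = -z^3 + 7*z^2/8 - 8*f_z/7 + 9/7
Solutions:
 f(z) = C1 - 7*z^4/32 + 49*z^3/192 + 9*z/8


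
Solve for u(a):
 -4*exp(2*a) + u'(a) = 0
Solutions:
 u(a) = C1 + 2*exp(2*a)


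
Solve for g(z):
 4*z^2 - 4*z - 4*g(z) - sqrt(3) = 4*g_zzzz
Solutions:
 g(z) = z^2 - z + (C1*sin(sqrt(2)*z/2) + C2*cos(sqrt(2)*z/2))*exp(-sqrt(2)*z/2) + (C3*sin(sqrt(2)*z/2) + C4*cos(sqrt(2)*z/2))*exp(sqrt(2)*z/2) - sqrt(3)/4


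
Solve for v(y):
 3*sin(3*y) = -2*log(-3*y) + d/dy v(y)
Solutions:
 v(y) = C1 + 2*y*log(-y) - 2*y + 2*y*log(3) - cos(3*y)


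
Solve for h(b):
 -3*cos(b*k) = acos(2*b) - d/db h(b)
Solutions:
 h(b) = C1 + b*acos(2*b) - sqrt(1 - 4*b^2)/2 + 3*Piecewise((sin(b*k)/k, Ne(k, 0)), (b, True))


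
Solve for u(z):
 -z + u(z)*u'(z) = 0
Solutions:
 u(z) = -sqrt(C1 + z^2)
 u(z) = sqrt(C1 + z^2)


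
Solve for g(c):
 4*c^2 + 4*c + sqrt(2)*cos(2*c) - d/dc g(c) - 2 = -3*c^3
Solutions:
 g(c) = C1 + 3*c^4/4 + 4*c^3/3 + 2*c^2 - 2*c + sqrt(2)*sin(2*c)/2


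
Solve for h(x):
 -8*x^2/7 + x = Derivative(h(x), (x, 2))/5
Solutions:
 h(x) = C1 + C2*x - 10*x^4/21 + 5*x^3/6


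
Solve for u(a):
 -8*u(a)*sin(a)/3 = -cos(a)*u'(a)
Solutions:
 u(a) = C1/cos(a)^(8/3)


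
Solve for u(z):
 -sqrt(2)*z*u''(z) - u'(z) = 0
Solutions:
 u(z) = C1 + C2*z^(1 - sqrt(2)/2)


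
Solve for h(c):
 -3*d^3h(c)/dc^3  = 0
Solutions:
 h(c) = C1 + C2*c + C3*c^2


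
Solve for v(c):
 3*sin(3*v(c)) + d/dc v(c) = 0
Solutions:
 v(c) = -acos((-C1 - exp(18*c))/(C1 - exp(18*c)))/3 + 2*pi/3
 v(c) = acos((-C1 - exp(18*c))/(C1 - exp(18*c)))/3


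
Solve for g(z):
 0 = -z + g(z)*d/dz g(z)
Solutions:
 g(z) = -sqrt(C1 + z^2)
 g(z) = sqrt(C1 + z^2)


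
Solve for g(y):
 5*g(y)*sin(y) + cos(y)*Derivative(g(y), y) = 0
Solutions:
 g(y) = C1*cos(y)^5


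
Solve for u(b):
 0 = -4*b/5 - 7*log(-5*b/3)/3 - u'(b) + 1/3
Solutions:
 u(b) = C1 - 2*b^2/5 - 7*b*log(-b)/3 + b*(-7*log(5) + 7*log(3) + 8)/3


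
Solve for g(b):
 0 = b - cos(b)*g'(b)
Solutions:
 g(b) = C1 + Integral(b/cos(b), b)


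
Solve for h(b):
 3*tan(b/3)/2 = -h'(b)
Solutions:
 h(b) = C1 + 9*log(cos(b/3))/2


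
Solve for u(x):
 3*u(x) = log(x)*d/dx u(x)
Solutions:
 u(x) = C1*exp(3*li(x))


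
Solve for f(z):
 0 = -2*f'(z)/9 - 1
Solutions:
 f(z) = C1 - 9*z/2


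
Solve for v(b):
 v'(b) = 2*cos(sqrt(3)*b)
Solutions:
 v(b) = C1 + 2*sqrt(3)*sin(sqrt(3)*b)/3


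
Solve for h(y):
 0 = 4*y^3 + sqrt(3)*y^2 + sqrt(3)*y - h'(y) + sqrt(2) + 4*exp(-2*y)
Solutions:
 h(y) = C1 + y^4 + sqrt(3)*y^3/3 + sqrt(3)*y^2/2 + sqrt(2)*y - 2*exp(-2*y)


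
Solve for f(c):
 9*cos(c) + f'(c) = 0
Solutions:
 f(c) = C1 - 9*sin(c)


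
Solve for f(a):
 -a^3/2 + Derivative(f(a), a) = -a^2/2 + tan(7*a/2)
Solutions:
 f(a) = C1 + a^4/8 - a^3/6 - 2*log(cos(7*a/2))/7


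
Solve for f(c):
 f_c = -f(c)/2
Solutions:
 f(c) = C1*exp(-c/2)


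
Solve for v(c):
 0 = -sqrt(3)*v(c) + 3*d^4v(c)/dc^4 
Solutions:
 v(c) = C1*exp(-3^(7/8)*c/3) + C2*exp(3^(7/8)*c/3) + C3*sin(3^(7/8)*c/3) + C4*cos(3^(7/8)*c/3)


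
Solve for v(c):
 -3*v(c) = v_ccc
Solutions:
 v(c) = C3*exp(-3^(1/3)*c) + (C1*sin(3^(5/6)*c/2) + C2*cos(3^(5/6)*c/2))*exp(3^(1/3)*c/2)


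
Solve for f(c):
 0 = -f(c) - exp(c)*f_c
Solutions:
 f(c) = C1*exp(exp(-c))


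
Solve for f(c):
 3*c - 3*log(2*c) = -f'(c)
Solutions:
 f(c) = C1 - 3*c^2/2 + 3*c*log(c) - 3*c + c*log(8)


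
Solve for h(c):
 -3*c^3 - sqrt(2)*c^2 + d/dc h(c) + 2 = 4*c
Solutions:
 h(c) = C1 + 3*c^4/4 + sqrt(2)*c^3/3 + 2*c^2 - 2*c


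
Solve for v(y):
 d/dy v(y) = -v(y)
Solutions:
 v(y) = C1*exp(-y)


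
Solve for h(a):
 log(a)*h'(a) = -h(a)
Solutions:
 h(a) = C1*exp(-li(a))


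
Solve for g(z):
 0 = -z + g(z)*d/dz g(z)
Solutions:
 g(z) = -sqrt(C1 + z^2)
 g(z) = sqrt(C1 + z^2)


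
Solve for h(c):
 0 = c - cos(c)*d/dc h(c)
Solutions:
 h(c) = C1 + Integral(c/cos(c), c)


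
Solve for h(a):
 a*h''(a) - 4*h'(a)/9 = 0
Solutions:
 h(a) = C1 + C2*a^(13/9)


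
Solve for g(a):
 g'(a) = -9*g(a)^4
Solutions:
 g(a) = (-3^(2/3) - 3*3^(1/6)*I)*(1/(C1 + 9*a))^(1/3)/6
 g(a) = (-3^(2/3) + 3*3^(1/6)*I)*(1/(C1 + 9*a))^(1/3)/6
 g(a) = (1/(C1 + 27*a))^(1/3)


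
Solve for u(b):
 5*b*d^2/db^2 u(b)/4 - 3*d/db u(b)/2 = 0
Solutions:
 u(b) = C1 + C2*b^(11/5)


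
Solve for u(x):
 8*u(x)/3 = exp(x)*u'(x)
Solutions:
 u(x) = C1*exp(-8*exp(-x)/3)


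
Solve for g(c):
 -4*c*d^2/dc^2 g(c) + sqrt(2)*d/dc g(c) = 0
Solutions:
 g(c) = C1 + C2*c^(sqrt(2)/4 + 1)


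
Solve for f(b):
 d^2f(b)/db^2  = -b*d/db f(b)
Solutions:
 f(b) = C1 + C2*erf(sqrt(2)*b/2)


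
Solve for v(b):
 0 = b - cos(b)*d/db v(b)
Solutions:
 v(b) = C1 + Integral(b/cos(b), b)


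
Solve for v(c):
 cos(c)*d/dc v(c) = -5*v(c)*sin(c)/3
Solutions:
 v(c) = C1*cos(c)^(5/3)


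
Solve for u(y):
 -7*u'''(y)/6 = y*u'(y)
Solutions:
 u(y) = C1 + Integral(C2*airyai(-6^(1/3)*7^(2/3)*y/7) + C3*airybi(-6^(1/3)*7^(2/3)*y/7), y)


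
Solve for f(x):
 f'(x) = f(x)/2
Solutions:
 f(x) = C1*exp(x/2)


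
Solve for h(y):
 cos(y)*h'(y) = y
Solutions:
 h(y) = C1 + Integral(y/cos(y), y)


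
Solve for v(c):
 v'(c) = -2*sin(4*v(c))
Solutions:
 v(c) = -acos((-C1 - exp(16*c))/(C1 - exp(16*c)))/4 + pi/2
 v(c) = acos((-C1 - exp(16*c))/(C1 - exp(16*c)))/4


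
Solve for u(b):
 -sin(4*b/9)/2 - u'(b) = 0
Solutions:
 u(b) = C1 + 9*cos(4*b/9)/8


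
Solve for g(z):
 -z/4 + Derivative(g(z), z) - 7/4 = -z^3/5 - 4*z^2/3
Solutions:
 g(z) = C1 - z^4/20 - 4*z^3/9 + z^2/8 + 7*z/4


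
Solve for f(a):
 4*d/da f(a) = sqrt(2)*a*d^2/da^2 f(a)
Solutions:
 f(a) = C1 + C2*a^(1 + 2*sqrt(2))


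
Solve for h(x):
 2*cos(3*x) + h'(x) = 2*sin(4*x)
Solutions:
 h(x) = C1 - 2*sin(3*x)/3 - cos(4*x)/2


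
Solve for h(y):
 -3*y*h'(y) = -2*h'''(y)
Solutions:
 h(y) = C1 + Integral(C2*airyai(2^(2/3)*3^(1/3)*y/2) + C3*airybi(2^(2/3)*3^(1/3)*y/2), y)


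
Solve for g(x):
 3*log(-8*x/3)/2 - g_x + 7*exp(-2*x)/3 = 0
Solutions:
 g(x) = C1 + 3*x*log(-x)/2 + 3*x*(-log(3) - 1 + 3*log(2))/2 - 7*exp(-2*x)/6


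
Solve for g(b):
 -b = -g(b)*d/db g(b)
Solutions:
 g(b) = -sqrt(C1 + b^2)
 g(b) = sqrt(C1 + b^2)


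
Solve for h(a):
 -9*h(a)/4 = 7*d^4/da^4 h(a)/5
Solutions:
 h(a) = (C1*sin(sqrt(3)*5^(1/4)*7^(3/4)*a/14) + C2*cos(sqrt(3)*5^(1/4)*7^(3/4)*a/14))*exp(-sqrt(3)*5^(1/4)*7^(3/4)*a/14) + (C3*sin(sqrt(3)*5^(1/4)*7^(3/4)*a/14) + C4*cos(sqrt(3)*5^(1/4)*7^(3/4)*a/14))*exp(sqrt(3)*5^(1/4)*7^(3/4)*a/14)


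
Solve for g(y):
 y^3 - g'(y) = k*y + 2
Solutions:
 g(y) = C1 - k*y^2/2 + y^4/4 - 2*y


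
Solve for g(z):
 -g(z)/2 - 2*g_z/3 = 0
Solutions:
 g(z) = C1*exp(-3*z/4)


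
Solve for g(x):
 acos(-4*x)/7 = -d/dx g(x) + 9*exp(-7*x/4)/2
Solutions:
 g(x) = C1 - x*acos(-4*x)/7 - sqrt(1 - 16*x^2)/28 - 18*exp(-7*x/4)/7


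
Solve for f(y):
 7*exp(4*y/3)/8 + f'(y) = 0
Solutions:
 f(y) = C1 - 21*exp(4*y/3)/32


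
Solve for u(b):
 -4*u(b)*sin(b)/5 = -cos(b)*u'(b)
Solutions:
 u(b) = C1/cos(b)^(4/5)


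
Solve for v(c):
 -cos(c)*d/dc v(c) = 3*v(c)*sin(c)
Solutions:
 v(c) = C1*cos(c)^3


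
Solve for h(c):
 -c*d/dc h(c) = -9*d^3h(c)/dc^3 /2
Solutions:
 h(c) = C1 + Integral(C2*airyai(6^(1/3)*c/3) + C3*airybi(6^(1/3)*c/3), c)


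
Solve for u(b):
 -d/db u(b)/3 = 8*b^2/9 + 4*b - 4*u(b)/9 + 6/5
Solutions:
 u(b) = C1*exp(4*b/3) + 2*b^2 + 12*b + 117/10


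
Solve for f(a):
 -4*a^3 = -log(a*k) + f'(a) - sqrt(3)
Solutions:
 f(a) = C1 - a^4 + a*log(a*k) + a*(-1 + sqrt(3))


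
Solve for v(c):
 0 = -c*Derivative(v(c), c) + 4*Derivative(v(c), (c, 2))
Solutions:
 v(c) = C1 + C2*erfi(sqrt(2)*c/4)


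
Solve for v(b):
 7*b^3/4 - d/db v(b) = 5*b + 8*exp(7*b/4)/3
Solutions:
 v(b) = C1 + 7*b^4/16 - 5*b^2/2 - 32*exp(7*b/4)/21


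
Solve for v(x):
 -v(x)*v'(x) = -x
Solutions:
 v(x) = -sqrt(C1 + x^2)
 v(x) = sqrt(C1 + x^2)


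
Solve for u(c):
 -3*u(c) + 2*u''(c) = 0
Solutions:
 u(c) = C1*exp(-sqrt(6)*c/2) + C2*exp(sqrt(6)*c/2)


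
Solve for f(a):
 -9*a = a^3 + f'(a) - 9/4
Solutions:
 f(a) = C1 - a^4/4 - 9*a^2/2 + 9*a/4


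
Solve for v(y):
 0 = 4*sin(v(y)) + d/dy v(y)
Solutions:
 v(y) = -acos((-C1 - exp(8*y))/(C1 - exp(8*y))) + 2*pi
 v(y) = acos((-C1 - exp(8*y))/(C1 - exp(8*y)))


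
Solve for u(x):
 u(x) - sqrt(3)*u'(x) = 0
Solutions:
 u(x) = C1*exp(sqrt(3)*x/3)


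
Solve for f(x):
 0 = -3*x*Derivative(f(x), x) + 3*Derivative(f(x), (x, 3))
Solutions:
 f(x) = C1 + Integral(C2*airyai(x) + C3*airybi(x), x)


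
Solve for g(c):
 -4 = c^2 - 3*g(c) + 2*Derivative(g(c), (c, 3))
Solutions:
 g(c) = C3*exp(2^(2/3)*3^(1/3)*c/2) + c^2/3 + (C1*sin(2^(2/3)*3^(5/6)*c/4) + C2*cos(2^(2/3)*3^(5/6)*c/4))*exp(-2^(2/3)*3^(1/3)*c/4) + 4/3


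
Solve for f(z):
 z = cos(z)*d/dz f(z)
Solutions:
 f(z) = C1 + Integral(z/cos(z), z)


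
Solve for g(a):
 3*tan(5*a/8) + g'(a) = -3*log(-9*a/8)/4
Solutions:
 g(a) = C1 - 3*a*log(-a)/4 - 3*a*log(3)/2 + 3*a/4 + 9*a*log(2)/4 + 24*log(cos(5*a/8))/5


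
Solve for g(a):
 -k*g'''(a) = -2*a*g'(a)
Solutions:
 g(a) = C1 + Integral(C2*airyai(2^(1/3)*a*(1/k)^(1/3)) + C3*airybi(2^(1/3)*a*(1/k)^(1/3)), a)


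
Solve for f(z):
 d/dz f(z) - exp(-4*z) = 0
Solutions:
 f(z) = C1 - exp(-4*z)/4


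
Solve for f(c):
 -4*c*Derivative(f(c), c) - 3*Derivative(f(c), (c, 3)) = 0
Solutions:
 f(c) = C1 + Integral(C2*airyai(-6^(2/3)*c/3) + C3*airybi(-6^(2/3)*c/3), c)


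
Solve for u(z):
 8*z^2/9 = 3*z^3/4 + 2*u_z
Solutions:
 u(z) = C1 - 3*z^4/32 + 4*z^3/27


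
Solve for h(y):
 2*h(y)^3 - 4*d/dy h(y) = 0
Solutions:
 h(y) = -sqrt(-1/(C1 + y))
 h(y) = sqrt(-1/(C1 + y))


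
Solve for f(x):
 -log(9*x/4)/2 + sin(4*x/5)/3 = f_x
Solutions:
 f(x) = C1 - x*log(x)/2 - x*log(3) + x/2 + x*log(2) - 5*cos(4*x/5)/12


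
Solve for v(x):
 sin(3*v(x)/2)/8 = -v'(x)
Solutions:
 x/8 + log(cos(3*v(x)/2) - 1)/3 - log(cos(3*v(x)/2) + 1)/3 = C1


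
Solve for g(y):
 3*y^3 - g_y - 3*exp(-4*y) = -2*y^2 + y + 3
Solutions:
 g(y) = C1 + 3*y^4/4 + 2*y^3/3 - y^2/2 - 3*y + 3*exp(-4*y)/4


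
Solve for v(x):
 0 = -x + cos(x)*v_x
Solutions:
 v(x) = C1 + Integral(x/cos(x), x)


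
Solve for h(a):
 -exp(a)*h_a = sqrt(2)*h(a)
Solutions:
 h(a) = C1*exp(sqrt(2)*exp(-a))


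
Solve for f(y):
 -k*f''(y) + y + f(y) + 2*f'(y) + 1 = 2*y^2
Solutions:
 f(y) = C1*exp(y*(1 - sqrt(k + 1))/k) + C2*exp(y*(sqrt(k + 1) + 1)/k) + 4*k + 2*y^2 - 9*y + 17


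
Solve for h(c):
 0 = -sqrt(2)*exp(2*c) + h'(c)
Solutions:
 h(c) = C1 + sqrt(2)*exp(2*c)/2


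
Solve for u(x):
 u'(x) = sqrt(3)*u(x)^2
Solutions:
 u(x) = -1/(C1 + sqrt(3)*x)


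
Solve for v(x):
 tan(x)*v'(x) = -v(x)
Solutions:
 v(x) = C1/sin(x)


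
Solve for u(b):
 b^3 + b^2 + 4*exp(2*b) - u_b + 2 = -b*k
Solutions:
 u(b) = C1 + b^4/4 + b^3/3 + b^2*k/2 + 2*b + 2*exp(2*b)


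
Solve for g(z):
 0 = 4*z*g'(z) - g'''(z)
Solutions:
 g(z) = C1 + Integral(C2*airyai(2^(2/3)*z) + C3*airybi(2^(2/3)*z), z)


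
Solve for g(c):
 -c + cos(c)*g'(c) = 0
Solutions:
 g(c) = C1 + Integral(c/cos(c), c)


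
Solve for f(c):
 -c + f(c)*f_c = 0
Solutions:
 f(c) = -sqrt(C1 + c^2)
 f(c) = sqrt(C1 + c^2)


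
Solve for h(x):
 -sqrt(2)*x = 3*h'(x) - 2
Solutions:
 h(x) = C1 - sqrt(2)*x^2/6 + 2*x/3


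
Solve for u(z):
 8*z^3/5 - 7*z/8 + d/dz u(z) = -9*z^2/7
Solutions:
 u(z) = C1 - 2*z^4/5 - 3*z^3/7 + 7*z^2/16


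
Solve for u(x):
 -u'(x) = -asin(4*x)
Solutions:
 u(x) = C1 + x*asin(4*x) + sqrt(1 - 16*x^2)/4


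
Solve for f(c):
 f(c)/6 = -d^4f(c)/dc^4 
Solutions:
 f(c) = (C1*sin(2^(1/4)*3^(3/4)*c/6) + C2*cos(2^(1/4)*3^(3/4)*c/6))*exp(-2^(1/4)*3^(3/4)*c/6) + (C3*sin(2^(1/4)*3^(3/4)*c/6) + C4*cos(2^(1/4)*3^(3/4)*c/6))*exp(2^(1/4)*3^(3/4)*c/6)


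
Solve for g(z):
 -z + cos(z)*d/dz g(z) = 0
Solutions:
 g(z) = C1 + Integral(z/cos(z), z)


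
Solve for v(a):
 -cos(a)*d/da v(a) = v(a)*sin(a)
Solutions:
 v(a) = C1*cos(a)


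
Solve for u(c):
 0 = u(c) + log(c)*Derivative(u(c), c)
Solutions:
 u(c) = C1*exp(-li(c))


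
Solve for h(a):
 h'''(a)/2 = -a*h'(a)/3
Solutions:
 h(a) = C1 + Integral(C2*airyai(-2^(1/3)*3^(2/3)*a/3) + C3*airybi(-2^(1/3)*3^(2/3)*a/3), a)


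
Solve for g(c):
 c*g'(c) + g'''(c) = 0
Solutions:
 g(c) = C1 + Integral(C2*airyai(-c) + C3*airybi(-c), c)


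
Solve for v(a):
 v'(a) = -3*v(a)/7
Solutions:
 v(a) = C1*exp(-3*a/7)


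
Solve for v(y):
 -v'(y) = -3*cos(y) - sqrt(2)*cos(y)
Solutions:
 v(y) = C1 + sqrt(2)*sin(y) + 3*sin(y)


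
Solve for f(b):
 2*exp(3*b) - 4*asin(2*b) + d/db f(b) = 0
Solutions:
 f(b) = C1 + 4*b*asin(2*b) + 2*sqrt(1 - 4*b^2) - 2*exp(3*b)/3


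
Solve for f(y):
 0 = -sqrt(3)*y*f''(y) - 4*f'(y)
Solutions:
 f(y) = C1 + C2*y^(1 - 4*sqrt(3)/3)


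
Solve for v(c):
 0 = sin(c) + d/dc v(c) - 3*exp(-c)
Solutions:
 v(c) = C1 + cos(c) - 3*exp(-c)


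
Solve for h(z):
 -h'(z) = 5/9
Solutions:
 h(z) = C1 - 5*z/9


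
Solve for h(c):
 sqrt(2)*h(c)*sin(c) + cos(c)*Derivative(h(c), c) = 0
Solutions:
 h(c) = C1*cos(c)^(sqrt(2))


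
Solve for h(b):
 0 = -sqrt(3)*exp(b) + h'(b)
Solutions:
 h(b) = C1 + sqrt(3)*exp(b)


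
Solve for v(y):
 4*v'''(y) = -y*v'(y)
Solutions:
 v(y) = C1 + Integral(C2*airyai(-2^(1/3)*y/2) + C3*airybi(-2^(1/3)*y/2), y)


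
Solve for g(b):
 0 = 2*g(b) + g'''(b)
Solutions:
 g(b) = C3*exp(-2^(1/3)*b) + (C1*sin(2^(1/3)*sqrt(3)*b/2) + C2*cos(2^(1/3)*sqrt(3)*b/2))*exp(2^(1/3)*b/2)


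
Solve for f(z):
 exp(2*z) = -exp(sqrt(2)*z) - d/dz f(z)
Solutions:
 f(z) = C1 - exp(2*z)/2 - sqrt(2)*exp(sqrt(2)*z)/2


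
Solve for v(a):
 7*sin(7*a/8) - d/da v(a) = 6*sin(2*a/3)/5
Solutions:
 v(a) = C1 + 9*cos(2*a/3)/5 - 8*cos(7*a/8)


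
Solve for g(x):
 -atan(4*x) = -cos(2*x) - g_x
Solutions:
 g(x) = C1 + x*atan(4*x) - log(16*x^2 + 1)/8 - sin(2*x)/2


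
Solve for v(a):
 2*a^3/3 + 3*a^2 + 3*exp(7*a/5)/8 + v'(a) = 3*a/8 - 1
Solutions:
 v(a) = C1 - a^4/6 - a^3 + 3*a^2/16 - a - 15*exp(7*a/5)/56


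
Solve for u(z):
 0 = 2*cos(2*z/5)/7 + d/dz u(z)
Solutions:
 u(z) = C1 - 5*sin(2*z/5)/7


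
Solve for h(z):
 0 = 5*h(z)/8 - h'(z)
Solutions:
 h(z) = C1*exp(5*z/8)


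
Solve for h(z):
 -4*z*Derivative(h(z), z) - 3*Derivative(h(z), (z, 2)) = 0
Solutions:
 h(z) = C1 + C2*erf(sqrt(6)*z/3)


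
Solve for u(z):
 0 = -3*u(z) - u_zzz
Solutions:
 u(z) = C3*exp(-3^(1/3)*z) + (C1*sin(3^(5/6)*z/2) + C2*cos(3^(5/6)*z/2))*exp(3^(1/3)*z/2)


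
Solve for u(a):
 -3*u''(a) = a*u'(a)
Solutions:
 u(a) = C1 + C2*erf(sqrt(6)*a/6)


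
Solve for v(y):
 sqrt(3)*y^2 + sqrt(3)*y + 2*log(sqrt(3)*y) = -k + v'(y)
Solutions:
 v(y) = C1 + k*y + sqrt(3)*y^3/3 + sqrt(3)*y^2/2 + 2*y*log(y) - 2*y + y*log(3)


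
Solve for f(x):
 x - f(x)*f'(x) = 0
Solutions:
 f(x) = -sqrt(C1 + x^2)
 f(x) = sqrt(C1 + x^2)


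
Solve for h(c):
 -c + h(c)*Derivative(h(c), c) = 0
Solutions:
 h(c) = -sqrt(C1 + c^2)
 h(c) = sqrt(C1 + c^2)


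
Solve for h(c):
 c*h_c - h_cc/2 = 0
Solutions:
 h(c) = C1 + C2*erfi(c)


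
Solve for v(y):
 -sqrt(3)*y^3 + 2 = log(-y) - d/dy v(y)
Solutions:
 v(y) = C1 + sqrt(3)*y^4/4 + y*log(-y) - 3*y


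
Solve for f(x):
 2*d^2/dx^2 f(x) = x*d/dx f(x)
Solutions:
 f(x) = C1 + C2*erfi(x/2)


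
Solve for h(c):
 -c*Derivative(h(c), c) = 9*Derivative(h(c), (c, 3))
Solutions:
 h(c) = C1 + Integral(C2*airyai(-3^(1/3)*c/3) + C3*airybi(-3^(1/3)*c/3), c)


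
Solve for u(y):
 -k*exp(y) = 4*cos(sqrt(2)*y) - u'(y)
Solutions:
 u(y) = C1 + k*exp(y) + 2*sqrt(2)*sin(sqrt(2)*y)


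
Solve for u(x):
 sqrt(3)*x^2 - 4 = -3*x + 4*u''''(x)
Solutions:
 u(x) = C1 + C2*x + C3*x^2 + C4*x^3 + sqrt(3)*x^6/1440 + x^5/160 - x^4/24


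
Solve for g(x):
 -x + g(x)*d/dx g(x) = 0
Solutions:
 g(x) = -sqrt(C1 + x^2)
 g(x) = sqrt(C1 + x^2)


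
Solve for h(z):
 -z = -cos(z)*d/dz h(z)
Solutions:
 h(z) = C1 + Integral(z/cos(z), z)


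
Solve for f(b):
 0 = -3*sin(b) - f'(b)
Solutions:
 f(b) = C1 + 3*cos(b)


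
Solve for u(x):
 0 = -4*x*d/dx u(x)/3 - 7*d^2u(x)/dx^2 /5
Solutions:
 u(x) = C1 + C2*erf(sqrt(210)*x/21)


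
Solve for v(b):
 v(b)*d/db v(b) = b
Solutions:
 v(b) = -sqrt(C1 + b^2)
 v(b) = sqrt(C1 + b^2)


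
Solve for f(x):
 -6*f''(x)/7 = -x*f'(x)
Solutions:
 f(x) = C1 + C2*erfi(sqrt(21)*x/6)


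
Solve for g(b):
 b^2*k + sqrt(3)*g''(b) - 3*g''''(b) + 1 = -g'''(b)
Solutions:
 g(b) = C1 + C2*b + C3*exp(b*(1 - sqrt(1 + 12*sqrt(3)))/6) + C4*exp(b*(1 + sqrt(1 + 12*sqrt(3)))/6) - sqrt(3)*b^4*k/36 + b^3*k/9 + b^2*(-k - sqrt(3)*k/9 - sqrt(3)/6)


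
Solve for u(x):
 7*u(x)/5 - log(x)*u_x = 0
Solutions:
 u(x) = C1*exp(7*li(x)/5)


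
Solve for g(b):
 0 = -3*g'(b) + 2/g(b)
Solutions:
 g(b) = -sqrt(C1 + 12*b)/3
 g(b) = sqrt(C1 + 12*b)/3


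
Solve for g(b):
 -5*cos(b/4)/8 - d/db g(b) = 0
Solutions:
 g(b) = C1 - 5*sin(b/4)/2


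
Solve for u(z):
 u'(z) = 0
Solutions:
 u(z) = C1


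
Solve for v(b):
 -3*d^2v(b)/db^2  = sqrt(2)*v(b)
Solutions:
 v(b) = C1*sin(2^(1/4)*sqrt(3)*b/3) + C2*cos(2^(1/4)*sqrt(3)*b/3)


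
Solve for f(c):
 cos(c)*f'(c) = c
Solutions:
 f(c) = C1 + Integral(c/cos(c), c)


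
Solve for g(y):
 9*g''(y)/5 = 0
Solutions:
 g(y) = C1 + C2*y


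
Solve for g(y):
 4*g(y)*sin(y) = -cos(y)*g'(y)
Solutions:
 g(y) = C1*cos(y)^4


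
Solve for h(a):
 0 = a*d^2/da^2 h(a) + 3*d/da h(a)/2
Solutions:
 h(a) = C1 + C2/sqrt(a)


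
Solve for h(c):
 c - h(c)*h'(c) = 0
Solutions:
 h(c) = -sqrt(C1 + c^2)
 h(c) = sqrt(C1 + c^2)


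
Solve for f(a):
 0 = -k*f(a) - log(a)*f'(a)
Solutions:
 f(a) = C1*exp(-k*li(a))


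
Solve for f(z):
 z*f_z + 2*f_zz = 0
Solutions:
 f(z) = C1 + C2*erf(z/2)


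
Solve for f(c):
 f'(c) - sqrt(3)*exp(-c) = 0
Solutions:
 f(c) = C1 - sqrt(3)*exp(-c)


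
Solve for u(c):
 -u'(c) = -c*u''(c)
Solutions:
 u(c) = C1 + C2*c^2


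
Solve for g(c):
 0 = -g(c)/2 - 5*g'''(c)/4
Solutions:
 g(c) = C3*exp(-2^(1/3)*5^(2/3)*c/5) + (C1*sin(2^(1/3)*sqrt(3)*5^(2/3)*c/10) + C2*cos(2^(1/3)*sqrt(3)*5^(2/3)*c/10))*exp(2^(1/3)*5^(2/3)*c/10)


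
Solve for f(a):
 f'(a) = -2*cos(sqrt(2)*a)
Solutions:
 f(a) = C1 - sqrt(2)*sin(sqrt(2)*a)


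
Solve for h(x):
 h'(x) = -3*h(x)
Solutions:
 h(x) = C1*exp(-3*x)


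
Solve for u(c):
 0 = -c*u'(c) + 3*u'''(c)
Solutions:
 u(c) = C1 + Integral(C2*airyai(3^(2/3)*c/3) + C3*airybi(3^(2/3)*c/3), c)


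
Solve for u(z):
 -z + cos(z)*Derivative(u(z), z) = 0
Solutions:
 u(z) = C1 + Integral(z/cos(z), z)


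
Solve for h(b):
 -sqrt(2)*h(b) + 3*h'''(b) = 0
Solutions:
 h(b) = C3*exp(2^(1/6)*3^(2/3)*b/3) + (C1*sin(6^(1/6)*b/2) + C2*cos(6^(1/6)*b/2))*exp(-2^(1/6)*3^(2/3)*b/6)


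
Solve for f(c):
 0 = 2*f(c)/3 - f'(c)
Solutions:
 f(c) = C1*exp(2*c/3)


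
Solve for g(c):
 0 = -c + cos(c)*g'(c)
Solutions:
 g(c) = C1 + Integral(c/cos(c), c)


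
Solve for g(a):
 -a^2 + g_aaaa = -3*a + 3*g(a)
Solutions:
 g(a) = C1*exp(-3^(1/4)*a) + C2*exp(3^(1/4)*a) + C3*sin(3^(1/4)*a) + C4*cos(3^(1/4)*a) - a^2/3 + a


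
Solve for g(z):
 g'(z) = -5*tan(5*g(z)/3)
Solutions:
 g(z) = -3*asin(C1*exp(-25*z/3))/5 + 3*pi/5
 g(z) = 3*asin(C1*exp(-25*z/3))/5


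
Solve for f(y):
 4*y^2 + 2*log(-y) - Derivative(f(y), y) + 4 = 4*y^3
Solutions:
 f(y) = C1 - y^4 + 4*y^3/3 + 2*y*log(-y) + 2*y


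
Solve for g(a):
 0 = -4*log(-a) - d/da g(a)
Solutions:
 g(a) = C1 - 4*a*log(-a) + 4*a


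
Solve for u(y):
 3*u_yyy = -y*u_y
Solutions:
 u(y) = C1 + Integral(C2*airyai(-3^(2/3)*y/3) + C3*airybi(-3^(2/3)*y/3), y)


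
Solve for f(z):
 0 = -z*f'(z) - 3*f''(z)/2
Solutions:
 f(z) = C1 + C2*erf(sqrt(3)*z/3)


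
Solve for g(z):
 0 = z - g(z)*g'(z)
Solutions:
 g(z) = -sqrt(C1 + z^2)
 g(z) = sqrt(C1 + z^2)


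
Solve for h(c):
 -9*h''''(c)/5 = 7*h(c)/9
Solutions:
 h(c) = (C1*sin(sqrt(2)*35^(1/4)*c/6) + C2*cos(sqrt(2)*35^(1/4)*c/6))*exp(-sqrt(2)*35^(1/4)*c/6) + (C3*sin(sqrt(2)*35^(1/4)*c/6) + C4*cos(sqrt(2)*35^(1/4)*c/6))*exp(sqrt(2)*35^(1/4)*c/6)


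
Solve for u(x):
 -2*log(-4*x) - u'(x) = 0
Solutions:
 u(x) = C1 - 2*x*log(-x) + 2*x*(1 - 2*log(2))


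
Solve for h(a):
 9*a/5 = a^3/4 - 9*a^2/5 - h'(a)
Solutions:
 h(a) = C1 + a^4/16 - 3*a^3/5 - 9*a^2/10


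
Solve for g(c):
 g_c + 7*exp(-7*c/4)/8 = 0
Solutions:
 g(c) = C1 + exp(-7*c/4)/2


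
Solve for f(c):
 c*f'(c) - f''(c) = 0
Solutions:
 f(c) = C1 + C2*erfi(sqrt(2)*c/2)


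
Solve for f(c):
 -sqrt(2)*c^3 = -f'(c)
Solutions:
 f(c) = C1 + sqrt(2)*c^4/4


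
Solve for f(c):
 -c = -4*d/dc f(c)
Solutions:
 f(c) = C1 + c^2/8


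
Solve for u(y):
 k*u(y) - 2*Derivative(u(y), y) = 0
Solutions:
 u(y) = C1*exp(k*y/2)


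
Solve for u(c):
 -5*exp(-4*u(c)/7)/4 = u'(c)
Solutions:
 u(c) = 7*log(-I*(C1 - 5*c/7)^(1/4))
 u(c) = 7*log(I*(C1 - 5*c/7)^(1/4))
 u(c) = 7*log(-(C1 - 5*c/7)^(1/4))
 u(c) = 7*log(C1 - 5*c/7)/4


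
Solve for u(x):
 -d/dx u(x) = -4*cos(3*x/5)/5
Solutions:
 u(x) = C1 + 4*sin(3*x/5)/3


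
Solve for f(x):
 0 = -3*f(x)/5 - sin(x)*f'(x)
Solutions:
 f(x) = C1*(cos(x) + 1)^(3/10)/(cos(x) - 1)^(3/10)


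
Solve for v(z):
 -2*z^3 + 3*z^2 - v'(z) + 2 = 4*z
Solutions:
 v(z) = C1 - z^4/2 + z^3 - 2*z^2 + 2*z


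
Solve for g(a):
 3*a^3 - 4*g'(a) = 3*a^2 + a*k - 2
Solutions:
 g(a) = C1 + 3*a^4/16 - a^3/4 - a^2*k/8 + a/2


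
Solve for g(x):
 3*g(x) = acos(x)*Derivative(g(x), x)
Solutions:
 g(x) = C1*exp(3*Integral(1/acos(x), x))


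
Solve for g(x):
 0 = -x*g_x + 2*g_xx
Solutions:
 g(x) = C1 + C2*erfi(x/2)


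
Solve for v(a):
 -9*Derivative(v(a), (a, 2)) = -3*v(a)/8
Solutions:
 v(a) = C1*exp(-sqrt(6)*a/12) + C2*exp(sqrt(6)*a/12)


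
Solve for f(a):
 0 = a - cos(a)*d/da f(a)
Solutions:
 f(a) = C1 + Integral(a/cos(a), a)


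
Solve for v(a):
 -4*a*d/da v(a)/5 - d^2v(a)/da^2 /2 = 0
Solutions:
 v(a) = C1 + C2*erf(2*sqrt(5)*a/5)


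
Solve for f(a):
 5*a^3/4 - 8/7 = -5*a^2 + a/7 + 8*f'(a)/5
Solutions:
 f(a) = C1 + 25*a^4/128 + 25*a^3/24 - 5*a^2/112 - 5*a/7


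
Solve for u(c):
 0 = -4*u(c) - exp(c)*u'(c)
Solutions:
 u(c) = C1*exp(4*exp(-c))


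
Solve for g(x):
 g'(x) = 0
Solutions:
 g(x) = C1


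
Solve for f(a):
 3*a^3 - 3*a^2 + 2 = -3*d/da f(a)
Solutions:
 f(a) = C1 - a^4/4 + a^3/3 - 2*a/3


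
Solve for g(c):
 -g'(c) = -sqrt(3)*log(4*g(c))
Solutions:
 -sqrt(3)*Integral(1/(log(_y) + 2*log(2)), (_y, g(c)))/3 = C1 - c


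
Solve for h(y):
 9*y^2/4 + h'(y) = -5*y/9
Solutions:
 h(y) = C1 - 3*y^3/4 - 5*y^2/18


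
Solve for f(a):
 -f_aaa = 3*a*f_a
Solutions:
 f(a) = C1 + Integral(C2*airyai(-3^(1/3)*a) + C3*airybi(-3^(1/3)*a), a)


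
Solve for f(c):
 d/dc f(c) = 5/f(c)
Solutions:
 f(c) = -sqrt(C1 + 10*c)
 f(c) = sqrt(C1 + 10*c)


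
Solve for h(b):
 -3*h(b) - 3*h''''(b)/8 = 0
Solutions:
 h(b) = (C1*sin(2^(1/4)*b) + C2*cos(2^(1/4)*b))*exp(-2^(1/4)*b) + (C3*sin(2^(1/4)*b) + C4*cos(2^(1/4)*b))*exp(2^(1/4)*b)


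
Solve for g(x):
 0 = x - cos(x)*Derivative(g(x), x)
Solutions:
 g(x) = C1 + Integral(x/cos(x), x)


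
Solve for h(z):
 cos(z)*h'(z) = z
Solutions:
 h(z) = C1 + Integral(z/cos(z), z)


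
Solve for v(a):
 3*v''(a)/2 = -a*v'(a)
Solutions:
 v(a) = C1 + C2*erf(sqrt(3)*a/3)


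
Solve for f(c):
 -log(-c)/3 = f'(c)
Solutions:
 f(c) = C1 - c*log(-c)/3 + c/3


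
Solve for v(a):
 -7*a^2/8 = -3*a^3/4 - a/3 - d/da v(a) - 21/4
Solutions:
 v(a) = C1 - 3*a^4/16 + 7*a^3/24 - a^2/6 - 21*a/4


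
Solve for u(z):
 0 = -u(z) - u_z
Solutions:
 u(z) = C1*exp(-z)


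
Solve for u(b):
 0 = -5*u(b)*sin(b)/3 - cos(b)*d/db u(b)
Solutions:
 u(b) = C1*cos(b)^(5/3)


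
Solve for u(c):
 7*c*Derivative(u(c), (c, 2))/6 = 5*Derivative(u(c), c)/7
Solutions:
 u(c) = C1 + C2*c^(79/49)


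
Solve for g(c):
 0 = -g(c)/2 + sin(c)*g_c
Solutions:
 g(c) = C1*(cos(c) - 1)^(1/4)/(cos(c) + 1)^(1/4)


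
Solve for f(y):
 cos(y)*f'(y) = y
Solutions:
 f(y) = C1 + Integral(y/cos(y), y)


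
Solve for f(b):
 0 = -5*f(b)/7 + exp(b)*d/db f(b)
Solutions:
 f(b) = C1*exp(-5*exp(-b)/7)


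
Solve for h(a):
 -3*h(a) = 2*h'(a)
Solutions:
 h(a) = C1*exp(-3*a/2)


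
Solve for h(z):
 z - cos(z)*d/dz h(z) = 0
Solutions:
 h(z) = C1 + Integral(z/cos(z), z)


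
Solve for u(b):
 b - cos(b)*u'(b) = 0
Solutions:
 u(b) = C1 + Integral(b/cos(b), b)


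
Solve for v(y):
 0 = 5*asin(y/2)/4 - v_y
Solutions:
 v(y) = C1 + 5*y*asin(y/2)/4 + 5*sqrt(4 - y^2)/4


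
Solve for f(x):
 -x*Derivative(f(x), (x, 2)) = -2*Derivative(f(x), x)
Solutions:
 f(x) = C1 + C2*x^3


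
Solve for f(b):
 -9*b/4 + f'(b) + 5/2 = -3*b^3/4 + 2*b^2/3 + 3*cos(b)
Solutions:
 f(b) = C1 - 3*b^4/16 + 2*b^3/9 + 9*b^2/8 - 5*b/2 + 3*sin(b)


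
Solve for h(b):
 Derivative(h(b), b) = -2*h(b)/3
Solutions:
 h(b) = C1*exp(-2*b/3)


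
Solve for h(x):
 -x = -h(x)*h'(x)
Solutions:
 h(x) = -sqrt(C1 + x^2)
 h(x) = sqrt(C1 + x^2)


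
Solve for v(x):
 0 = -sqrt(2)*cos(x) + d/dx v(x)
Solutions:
 v(x) = C1 + sqrt(2)*sin(x)


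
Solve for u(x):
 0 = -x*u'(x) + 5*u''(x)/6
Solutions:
 u(x) = C1 + C2*erfi(sqrt(15)*x/5)


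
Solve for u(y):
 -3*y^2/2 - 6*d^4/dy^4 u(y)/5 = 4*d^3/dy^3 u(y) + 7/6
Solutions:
 u(y) = C1 + C2*y + C3*y^2 + C4*exp(-10*y/3) - y^5/160 + 3*y^4/320 - 431*y^3/7200


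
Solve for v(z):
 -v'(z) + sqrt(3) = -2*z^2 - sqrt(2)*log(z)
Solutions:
 v(z) = C1 + 2*z^3/3 + sqrt(2)*z*log(z) - sqrt(2)*z + sqrt(3)*z


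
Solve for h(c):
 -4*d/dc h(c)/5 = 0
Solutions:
 h(c) = C1


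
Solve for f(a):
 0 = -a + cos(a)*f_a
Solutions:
 f(a) = C1 + Integral(a/cos(a), a)


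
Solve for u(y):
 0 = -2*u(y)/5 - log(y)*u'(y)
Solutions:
 u(y) = C1*exp(-2*li(y)/5)


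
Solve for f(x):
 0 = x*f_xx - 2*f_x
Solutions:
 f(x) = C1 + C2*x^3


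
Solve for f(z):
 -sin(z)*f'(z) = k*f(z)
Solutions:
 f(z) = C1*exp(k*(-log(cos(z) - 1) + log(cos(z) + 1))/2)


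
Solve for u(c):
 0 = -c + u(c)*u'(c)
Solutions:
 u(c) = -sqrt(C1 + c^2)
 u(c) = sqrt(C1 + c^2)


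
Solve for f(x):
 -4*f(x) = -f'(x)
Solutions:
 f(x) = C1*exp(4*x)


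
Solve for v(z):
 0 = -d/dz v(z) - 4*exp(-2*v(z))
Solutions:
 v(z) = log(-sqrt(C1 - 8*z))
 v(z) = log(C1 - 8*z)/2


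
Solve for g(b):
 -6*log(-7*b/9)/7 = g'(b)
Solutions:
 g(b) = C1 - 6*b*log(-b)/7 + 6*b*(-log(7) + 1 + 2*log(3))/7


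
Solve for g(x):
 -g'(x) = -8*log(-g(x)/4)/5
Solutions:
 -5*Integral(1/(log(-_y) - 2*log(2)), (_y, g(x)))/8 = C1 - x


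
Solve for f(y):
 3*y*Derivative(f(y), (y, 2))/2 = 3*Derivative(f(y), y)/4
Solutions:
 f(y) = C1 + C2*y^(3/2)


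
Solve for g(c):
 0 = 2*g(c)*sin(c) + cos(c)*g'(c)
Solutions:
 g(c) = C1*cos(c)^2


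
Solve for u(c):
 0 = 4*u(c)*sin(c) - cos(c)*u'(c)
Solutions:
 u(c) = C1/cos(c)^4


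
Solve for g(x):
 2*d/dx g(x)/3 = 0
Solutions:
 g(x) = C1


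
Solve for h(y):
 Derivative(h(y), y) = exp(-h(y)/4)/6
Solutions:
 h(y) = 4*log(C1 + y/24)


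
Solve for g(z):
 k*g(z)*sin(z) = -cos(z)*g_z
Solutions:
 g(z) = C1*exp(k*log(cos(z)))


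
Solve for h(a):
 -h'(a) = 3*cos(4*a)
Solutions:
 h(a) = C1 - 3*sin(4*a)/4


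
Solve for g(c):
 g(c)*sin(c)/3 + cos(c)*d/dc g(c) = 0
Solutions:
 g(c) = C1*cos(c)^(1/3)


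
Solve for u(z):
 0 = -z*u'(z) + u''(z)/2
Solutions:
 u(z) = C1 + C2*erfi(z)


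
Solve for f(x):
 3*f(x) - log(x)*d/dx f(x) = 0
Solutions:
 f(x) = C1*exp(3*li(x))


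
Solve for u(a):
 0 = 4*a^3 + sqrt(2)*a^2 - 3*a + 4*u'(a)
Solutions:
 u(a) = C1 - a^4/4 - sqrt(2)*a^3/12 + 3*a^2/8


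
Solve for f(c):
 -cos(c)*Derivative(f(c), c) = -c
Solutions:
 f(c) = C1 + Integral(c/cos(c), c)


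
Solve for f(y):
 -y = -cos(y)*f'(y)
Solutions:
 f(y) = C1 + Integral(y/cos(y), y)


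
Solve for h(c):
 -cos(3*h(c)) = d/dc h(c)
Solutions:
 h(c) = -asin((C1 + exp(6*c))/(C1 - exp(6*c)))/3 + pi/3
 h(c) = asin((C1 + exp(6*c))/(C1 - exp(6*c)))/3


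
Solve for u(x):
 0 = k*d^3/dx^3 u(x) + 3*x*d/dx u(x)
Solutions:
 u(x) = C1 + Integral(C2*airyai(3^(1/3)*x*(-1/k)^(1/3)) + C3*airybi(3^(1/3)*x*(-1/k)^(1/3)), x)


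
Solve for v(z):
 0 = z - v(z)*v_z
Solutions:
 v(z) = -sqrt(C1 + z^2)
 v(z) = sqrt(C1 + z^2)


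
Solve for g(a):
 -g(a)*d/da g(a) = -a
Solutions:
 g(a) = -sqrt(C1 + a^2)
 g(a) = sqrt(C1 + a^2)


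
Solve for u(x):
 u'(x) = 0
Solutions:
 u(x) = C1


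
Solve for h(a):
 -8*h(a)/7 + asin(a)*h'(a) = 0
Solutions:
 h(a) = C1*exp(8*Integral(1/asin(a), a)/7)


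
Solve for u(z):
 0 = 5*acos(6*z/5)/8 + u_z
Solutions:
 u(z) = C1 - 5*z*acos(6*z/5)/8 + 5*sqrt(25 - 36*z^2)/48


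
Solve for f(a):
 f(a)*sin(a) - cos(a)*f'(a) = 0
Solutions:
 f(a) = C1/cos(a)


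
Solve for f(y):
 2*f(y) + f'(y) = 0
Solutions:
 f(y) = C1*exp(-2*y)


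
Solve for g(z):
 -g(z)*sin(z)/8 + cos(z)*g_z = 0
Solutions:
 g(z) = C1/cos(z)^(1/8)


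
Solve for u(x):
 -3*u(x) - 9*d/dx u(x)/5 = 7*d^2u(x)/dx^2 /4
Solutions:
 u(x) = (C1*sin(4*sqrt(111)*x/35) + C2*cos(4*sqrt(111)*x/35))*exp(-18*x/35)


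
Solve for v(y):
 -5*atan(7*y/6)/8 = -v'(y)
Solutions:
 v(y) = C1 + 5*y*atan(7*y/6)/8 - 15*log(49*y^2 + 36)/56


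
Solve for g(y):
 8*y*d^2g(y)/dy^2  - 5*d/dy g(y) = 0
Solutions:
 g(y) = C1 + C2*y^(13/8)


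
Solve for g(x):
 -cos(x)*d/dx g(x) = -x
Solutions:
 g(x) = C1 + Integral(x/cos(x), x)


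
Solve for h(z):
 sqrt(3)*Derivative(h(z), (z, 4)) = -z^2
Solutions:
 h(z) = C1 + C2*z + C3*z^2 + C4*z^3 - sqrt(3)*z^6/1080


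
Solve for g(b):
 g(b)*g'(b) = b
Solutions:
 g(b) = -sqrt(C1 + b^2)
 g(b) = sqrt(C1 + b^2)


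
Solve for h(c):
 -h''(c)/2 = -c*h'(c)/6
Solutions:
 h(c) = C1 + C2*erfi(sqrt(6)*c/6)


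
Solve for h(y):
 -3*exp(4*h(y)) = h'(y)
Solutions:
 h(y) = log(-I*(1/(C1 + 12*y))^(1/4))
 h(y) = log(I*(1/(C1 + 12*y))^(1/4))
 h(y) = log(-(1/(C1 + 12*y))^(1/4))
 h(y) = log(1/(C1 + 12*y))/4


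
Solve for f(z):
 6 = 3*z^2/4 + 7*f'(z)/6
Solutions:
 f(z) = C1 - 3*z^3/14 + 36*z/7


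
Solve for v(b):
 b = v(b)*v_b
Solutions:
 v(b) = -sqrt(C1 + b^2)
 v(b) = sqrt(C1 + b^2)


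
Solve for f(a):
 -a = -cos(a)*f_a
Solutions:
 f(a) = C1 + Integral(a/cos(a), a)


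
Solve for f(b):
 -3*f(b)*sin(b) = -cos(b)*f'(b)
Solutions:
 f(b) = C1/cos(b)^3


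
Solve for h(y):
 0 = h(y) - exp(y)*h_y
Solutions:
 h(y) = C1*exp(-exp(-y))


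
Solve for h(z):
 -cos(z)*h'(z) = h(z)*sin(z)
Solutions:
 h(z) = C1*cos(z)


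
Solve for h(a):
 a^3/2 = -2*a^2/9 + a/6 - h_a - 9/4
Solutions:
 h(a) = C1 - a^4/8 - 2*a^3/27 + a^2/12 - 9*a/4


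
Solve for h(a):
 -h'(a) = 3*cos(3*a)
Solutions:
 h(a) = C1 - sin(3*a)


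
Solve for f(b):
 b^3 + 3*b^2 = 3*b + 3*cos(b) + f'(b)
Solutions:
 f(b) = C1 + b^4/4 + b^3 - 3*b^2/2 - 3*sin(b)


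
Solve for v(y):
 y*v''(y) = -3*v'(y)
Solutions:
 v(y) = C1 + C2/y^2


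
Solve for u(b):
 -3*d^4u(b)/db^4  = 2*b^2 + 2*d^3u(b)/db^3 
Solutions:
 u(b) = C1 + C2*b + C3*b^2 + C4*exp(-2*b/3) - b^5/60 + b^4/8 - 3*b^3/4


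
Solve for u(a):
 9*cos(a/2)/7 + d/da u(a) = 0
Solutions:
 u(a) = C1 - 18*sin(a/2)/7


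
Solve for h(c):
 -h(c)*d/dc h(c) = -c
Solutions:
 h(c) = -sqrt(C1 + c^2)
 h(c) = sqrt(C1 + c^2)


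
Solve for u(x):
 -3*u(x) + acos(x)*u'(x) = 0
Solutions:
 u(x) = C1*exp(3*Integral(1/acos(x), x))


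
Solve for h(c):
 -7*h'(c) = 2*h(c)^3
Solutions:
 h(c) = -sqrt(14)*sqrt(-1/(C1 - 2*c))/2
 h(c) = sqrt(14)*sqrt(-1/(C1 - 2*c))/2


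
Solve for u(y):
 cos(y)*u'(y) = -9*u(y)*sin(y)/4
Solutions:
 u(y) = C1*cos(y)^(9/4)


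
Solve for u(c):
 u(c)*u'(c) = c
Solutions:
 u(c) = -sqrt(C1 + c^2)
 u(c) = sqrt(C1 + c^2)


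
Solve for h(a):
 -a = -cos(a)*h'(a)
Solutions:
 h(a) = C1 + Integral(a/cos(a), a)


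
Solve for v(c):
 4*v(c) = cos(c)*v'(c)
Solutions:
 v(c) = C1*(sin(c)^2 + 2*sin(c) + 1)/(sin(c)^2 - 2*sin(c) + 1)


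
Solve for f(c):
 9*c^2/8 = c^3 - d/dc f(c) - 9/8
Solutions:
 f(c) = C1 + c^4/4 - 3*c^3/8 - 9*c/8


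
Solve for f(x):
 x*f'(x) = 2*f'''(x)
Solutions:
 f(x) = C1 + Integral(C2*airyai(2^(2/3)*x/2) + C3*airybi(2^(2/3)*x/2), x)


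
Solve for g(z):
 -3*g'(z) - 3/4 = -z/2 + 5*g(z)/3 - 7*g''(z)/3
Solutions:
 g(z) = C1*exp(z*(9 - sqrt(221))/14) + C2*exp(z*(9 + sqrt(221))/14) + 3*z/10 - 99/100


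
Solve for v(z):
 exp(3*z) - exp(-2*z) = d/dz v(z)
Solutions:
 v(z) = C1 + exp(3*z)/3 + exp(-2*z)/2


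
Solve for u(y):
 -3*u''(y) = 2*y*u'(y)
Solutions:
 u(y) = C1 + C2*erf(sqrt(3)*y/3)


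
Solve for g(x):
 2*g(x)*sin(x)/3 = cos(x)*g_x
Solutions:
 g(x) = C1/cos(x)^(2/3)


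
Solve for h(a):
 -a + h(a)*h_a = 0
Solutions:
 h(a) = -sqrt(C1 + a^2)
 h(a) = sqrt(C1 + a^2)


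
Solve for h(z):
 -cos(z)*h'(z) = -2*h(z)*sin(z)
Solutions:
 h(z) = C1/cos(z)^2


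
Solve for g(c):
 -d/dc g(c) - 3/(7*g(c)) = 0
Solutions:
 g(c) = -sqrt(C1 - 42*c)/7
 g(c) = sqrt(C1 - 42*c)/7


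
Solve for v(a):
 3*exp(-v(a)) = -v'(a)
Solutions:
 v(a) = log(C1 - 3*a)


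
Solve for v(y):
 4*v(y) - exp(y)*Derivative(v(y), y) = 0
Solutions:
 v(y) = C1*exp(-4*exp(-y))


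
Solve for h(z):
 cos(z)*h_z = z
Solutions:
 h(z) = C1 + Integral(z/cos(z), z)


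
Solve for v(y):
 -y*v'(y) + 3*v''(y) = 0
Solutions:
 v(y) = C1 + C2*erfi(sqrt(6)*y/6)


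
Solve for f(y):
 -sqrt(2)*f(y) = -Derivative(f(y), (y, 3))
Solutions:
 f(y) = C3*exp(2^(1/6)*y) + (C1*sin(2^(1/6)*sqrt(3)*y/2) + C2*cos(2^(1/6)*sqrt(3)*y/2))*exp(-2^(1/6)*y/2)


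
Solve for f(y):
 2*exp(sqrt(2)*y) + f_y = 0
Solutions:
 f(y) = C1 - sqrt(2)*exp(sqrt(2)*y)


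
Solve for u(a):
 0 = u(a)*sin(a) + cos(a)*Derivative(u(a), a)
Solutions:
 u(a) = C1*cos(a)


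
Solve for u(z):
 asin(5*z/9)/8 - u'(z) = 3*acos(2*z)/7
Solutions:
 u(z) = C1 - 3*z*acos(2*z)/7 + z*asin(5*z/9)/8 + 3*sqrt(1 - 4*z^2)/14 + sqrt(81 - 25*z^2)/40


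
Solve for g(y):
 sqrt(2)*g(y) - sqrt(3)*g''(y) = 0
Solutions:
 g(y) = C1*exp(-2^(1/4)*3^(3/4)*y/3) + C2*exp(2^(1/4)*3^(3/4)*y/3)


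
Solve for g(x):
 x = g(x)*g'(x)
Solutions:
 g(x) = -sqrt(C1 + x^2)
 g(x) = sqrt(C1 + x^2)
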